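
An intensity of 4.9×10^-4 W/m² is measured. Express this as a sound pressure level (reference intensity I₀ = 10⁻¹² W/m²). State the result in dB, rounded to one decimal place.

86.9 dB

I/I₀ = 4.9×10^-4/10⁻¹² = 4.9×10^8, and L = 10·log₁₀(I/I₀).
L = 10·(0.6902 + 8) = 86.90 dB.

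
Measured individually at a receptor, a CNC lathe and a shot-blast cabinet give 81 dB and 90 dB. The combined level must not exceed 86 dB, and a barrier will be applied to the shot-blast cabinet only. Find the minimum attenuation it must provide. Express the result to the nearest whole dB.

Fixed contribution from the other source: Σ 10^(L/10) = 10^(81/10) = 1.259e+08 (81.00 dB).
The limit corresponds to 10^(86/10) = 3.981e+08; subtracting the fixed part leaves 2.722e+08 for the shot-blast cabinet, i.e. 84.35 dB.
Required insertion loss = 90 − 84.35 = 5.65 dB.

6 dB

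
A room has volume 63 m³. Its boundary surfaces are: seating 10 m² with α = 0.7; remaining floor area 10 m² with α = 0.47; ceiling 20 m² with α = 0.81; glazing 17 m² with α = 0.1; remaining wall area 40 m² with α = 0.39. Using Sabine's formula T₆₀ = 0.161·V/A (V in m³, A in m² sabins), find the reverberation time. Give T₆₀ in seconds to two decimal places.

Summing Sᵢαᵢ: 10·0.7 + 10·0.47 + 20·0.81 + 17·0.1 + 40·0.39 = 45.20 m².
T₆₀ = 0.161·V/A = 0.161·63/45.20 = 0.224 s.

0.22 s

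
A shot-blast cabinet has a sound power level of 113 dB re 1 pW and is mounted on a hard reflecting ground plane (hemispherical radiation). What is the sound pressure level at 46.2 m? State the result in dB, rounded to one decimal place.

71.7 dB

L_p = L_w − 10·log₁₀(2π·r²) with r = 46.2 m.
2π·r² = 1.341e+04 m², 10·log₁₀ of that is 41.275 dB.
L_p = 113 − 41.275 = 71.73 dB.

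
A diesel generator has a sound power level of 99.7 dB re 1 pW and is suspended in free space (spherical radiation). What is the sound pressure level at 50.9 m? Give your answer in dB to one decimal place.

54.6 dB

Free-field spherical radiation: L_p = L_w − 10·log₁₀(4π·r²), r = 50.9 m.
4π·r² = 3.256e+04 m², 10·log₁₀ of that is 45.126 dB.
L_p = 99.7 − 45.126 = 54.57 dB.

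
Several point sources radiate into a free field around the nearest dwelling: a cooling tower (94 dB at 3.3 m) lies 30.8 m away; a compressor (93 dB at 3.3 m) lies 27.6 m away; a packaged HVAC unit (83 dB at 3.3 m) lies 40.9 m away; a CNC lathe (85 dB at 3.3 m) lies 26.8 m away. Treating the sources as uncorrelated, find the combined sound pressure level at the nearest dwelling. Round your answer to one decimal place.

78.0 dB

First find each source's level at the receiver (point-source: −20·log₁₀(r/r_ref)), then combine on an intensity basis.
cooling tower: 94 − 20·log₁₀(30.8/3.3) = 94 − 19.40 = 74.60 dB.
compressor: 93 − 20·log₁₀(27.6/3.3) = 93 − 18.45 = 74.55 dB.
packaged HVAC unit: 83 − 20·log₁₀(40.9/3.3) = 83 − 21.86 = 61.14 dB.
CNC lathe: 85 − 20·log₁₀(26.8/3.3) = 85 − 18.19 = 66.81 dB.
Σ 10^(L/10) = 6.345e+07 → L_total = 10·log₁₀(6.345e+07) = 78.02 dB.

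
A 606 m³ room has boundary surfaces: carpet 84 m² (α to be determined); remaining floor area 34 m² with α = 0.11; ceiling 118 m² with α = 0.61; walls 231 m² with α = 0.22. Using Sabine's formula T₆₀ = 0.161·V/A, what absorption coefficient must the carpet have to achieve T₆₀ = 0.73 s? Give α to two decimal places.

Required total absorption A = 0.161·606/0.73 = 133.65 m².
Absorption from the other surfaces = 34·0.11 + 118·0.61 + 231·0.22 = 126.54 m², so the carpet must supply 7.11 m² over 84 m².
α = 7.11/84 = 0.085.

0.08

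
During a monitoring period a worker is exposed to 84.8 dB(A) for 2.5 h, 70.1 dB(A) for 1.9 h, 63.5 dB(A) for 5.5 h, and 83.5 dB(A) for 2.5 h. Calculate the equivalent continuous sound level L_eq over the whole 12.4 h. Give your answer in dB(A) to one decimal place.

The energy average is taken in the linear domain: L_eq = 10·log₁₀[(Σ tᵢ·10^(Lᵢ/10))/T], T = 12.4 h.
Σ tᵢ·10^(Lᵢ/10) = 2.5·10^(84.8/10) + 1.9·10^(70.1/10) + 5.5·10^(63.5/10) + 2.5·10^(83.5/10) = 1.346e+09.
L_eq = 10·log₁₀(1.346e+09/12.4) = 80.36 dB(A).

80.4 dB(A)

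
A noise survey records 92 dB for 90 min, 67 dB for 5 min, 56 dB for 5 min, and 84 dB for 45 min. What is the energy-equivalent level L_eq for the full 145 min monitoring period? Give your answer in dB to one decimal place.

90.3 dB

The energy average is taken in the linear domain: L_eq = 10·log₁₀[(Σ tᵢ·10^(Lᵢ/10))/T], T = 145 min.
Σ tᵢ·10^(Lᵢ/10) = 90·10^(92/10) + 5·10^(67/10) + 5·10^(56/10) + 45·10^(84/10) = 1.540e+11.
L_eq = 10·log₁₀(1.540e+11/145) = 90.26 dB.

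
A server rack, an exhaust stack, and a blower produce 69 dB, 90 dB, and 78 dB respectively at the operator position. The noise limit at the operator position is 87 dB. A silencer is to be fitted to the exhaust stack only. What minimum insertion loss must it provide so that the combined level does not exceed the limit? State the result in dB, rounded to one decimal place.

3.7 dB

Everything except the exhaust stack sums to 10^(69/10) + 10^(78/10) = 7.104e+07 in linear terms, 78.51 dB.
To meet 87 dB overall, the treated exhaust stack may contribute at most 10^(87/10) − 7.104e+07 = 4.301e+08, i.e. 86.34 dB.
So the exhaust stack must be reduced from 90 to 86.34 dB: IL = 3.66 dB.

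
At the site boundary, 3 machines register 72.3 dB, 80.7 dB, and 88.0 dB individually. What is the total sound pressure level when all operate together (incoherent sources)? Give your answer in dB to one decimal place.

88.8 dB

Incoherent sources combine by intensity addition: L_total = 10·log₁₀(Σ 10^(L_i/10)).
Σ 10^(L/10) = 10^(72.3/10) + 10^(80.7/10) + 10^(88.0/10) = 7.654e+08.
L_total = 10·log₁₀(7.654e+08) = 88.84 dB.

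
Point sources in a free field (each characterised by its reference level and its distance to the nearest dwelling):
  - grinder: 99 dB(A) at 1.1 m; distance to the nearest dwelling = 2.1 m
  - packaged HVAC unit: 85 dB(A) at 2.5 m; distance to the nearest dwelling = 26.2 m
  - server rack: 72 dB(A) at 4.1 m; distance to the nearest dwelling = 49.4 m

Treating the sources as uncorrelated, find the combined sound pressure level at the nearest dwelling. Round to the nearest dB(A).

93 dB(A)

Propagate each source to the receiver with L = L_ref − 20·log₁₀(r/r_ref), then add intensities.
grinder: 99 − 20·log₁₀(2.1/1.1) = 99 − 5.62 = 93.38 dB(A).
packaged HVAC unit: 85 − 20·log₁₀(26.2/2.5) = 85 − 20.41 = 64.59 dB(A).
server rack: 72 − 20·log₁₀(49.4/4.1) = 72 − 21.62 = 50.38 dB(A).
Σ 10^(L/10) = 2.182e+09 → L_total = 10·log₁₀(2.182e+09) = 93.39 dB(A).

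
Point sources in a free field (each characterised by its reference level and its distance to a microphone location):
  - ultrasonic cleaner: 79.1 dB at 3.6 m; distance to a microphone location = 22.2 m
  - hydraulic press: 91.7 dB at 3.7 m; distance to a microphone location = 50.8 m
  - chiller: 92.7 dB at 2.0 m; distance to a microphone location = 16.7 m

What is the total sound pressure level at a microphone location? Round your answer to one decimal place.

Apply inverse-square spreading to bring every level to the receiver, then sum 10^(L/10).
ultrasonic cleaner: 79.1 − 20·log₁₀(22.2/3.6) = 79.1 − 15.80 = 63.30 dB.
hydraulic press: 91.7 − 20·log₁₀(50.8/3.7) = 91.7 − 22.75 = 68.95 dB.
chiller: 92.7 − 20·log₁₀(16.7/2.0) = 92.7 − 18.43 = 74.27 dB.
Σ 10^(L/10) = 3.669e+07 → L_total = 10·log₁₀(3.669e+07) = 75.65 dB.

75.6 dB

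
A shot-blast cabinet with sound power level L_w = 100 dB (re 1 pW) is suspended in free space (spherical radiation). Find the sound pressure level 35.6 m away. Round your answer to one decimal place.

58.0 dB

L_p = L_w − 10·log₁₀(4π·r²) with r = 35.6 m.
4π·r² = 1.593e+04 m², 10·log₁₀ of that is 42.021 dB.
L_p = 100 − 42.021 = 57.98 dB.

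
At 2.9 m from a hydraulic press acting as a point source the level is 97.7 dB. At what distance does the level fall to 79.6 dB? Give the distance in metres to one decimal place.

For a point source L₁ − L₂ = 20·log₁₀(r₂/r₁), so r₂ = r₁·10^((L₁−L₂)/20).
r₂ = 2.9·10^((97.7−79.6)/20) = 2.9·10^(18.1/20) = 23.30 m.

23.3 m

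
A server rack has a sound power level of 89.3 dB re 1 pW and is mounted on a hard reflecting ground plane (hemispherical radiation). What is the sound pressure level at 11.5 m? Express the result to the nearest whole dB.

60 dB

Free-field hemispherical radiation: L_p = L_w − 10·log₁₀(2π·r²), r = 11.5 m.
2π·r² = 831 m², 10·log₁₀ of that is 29.196 dB.
L_p = 89.3 − 29.196 = 60.10 dB.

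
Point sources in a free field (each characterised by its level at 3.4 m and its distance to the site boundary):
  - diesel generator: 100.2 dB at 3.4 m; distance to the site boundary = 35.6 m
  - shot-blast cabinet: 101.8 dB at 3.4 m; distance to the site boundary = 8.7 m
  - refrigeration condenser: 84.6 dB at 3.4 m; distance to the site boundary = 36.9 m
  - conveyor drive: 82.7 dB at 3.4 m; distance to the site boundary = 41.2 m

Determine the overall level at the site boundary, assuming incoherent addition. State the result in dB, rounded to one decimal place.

93.8 dB

Apply inverse-square spreading to bring every level to the receiver, then sum 10^(L/10).
diesel generator: 100.2 − 20·log₁₀(35.6/3.4) = 100.2 − 20.40 = 79.80 dB.
shot-blast cabinet: 101.8 − 20·log₁₀(8.7/3.4) = 101.8 − 8.16 = 93.64 dB.
refrigeration condenser: 84.6 − 20·log₁₀(36.9/3.4) = 84.6 − 20.71 = 63.89 dB.
conveyor drive: 82.7 − 20·log₁₀(41.2/3.4) = 82.7 − 21.67 = 61.03 dB.
Σ 10^(L/10) = 2.411e+09 → L_total = 10·log₁₀(2.411e+09) = 93.82 dB.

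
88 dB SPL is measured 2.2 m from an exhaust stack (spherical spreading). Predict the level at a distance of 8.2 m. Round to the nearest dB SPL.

For a point source, L₂ = L₁ − 20·log₁₀(r₂/r₁).
L₂ = 88 − 20·log₁₀(8.2/2.2) = 88 − 11.428 = 76.57 dB SPL.

77 dB SPL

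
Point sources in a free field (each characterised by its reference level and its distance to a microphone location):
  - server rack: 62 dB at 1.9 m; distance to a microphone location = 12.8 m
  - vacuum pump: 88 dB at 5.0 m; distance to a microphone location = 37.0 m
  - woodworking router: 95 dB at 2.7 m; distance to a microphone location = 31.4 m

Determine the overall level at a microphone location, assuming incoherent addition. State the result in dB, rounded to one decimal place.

Apply inverse-square spreading to bring every level to the receiver, then sum 10^(L/10).
server rack: 62 − 20·log₁₀(12.8/1.9) = 62 − 16.57 = 45.43 dB.
vacuum pump: 88 − 20·log₁₀(37.0/5.0) = 88 − 17.38 = 70.62 dB.
woodworking router: 95 − 20·log₁₀(31.4/2.7) = 95 − 21.31 = 73.69 dB.
Σ 10^(L/10) = 3.494e+07 → L_total = 10·log₁₀(3.494e+07) = 75.43 dB.

75.4 dB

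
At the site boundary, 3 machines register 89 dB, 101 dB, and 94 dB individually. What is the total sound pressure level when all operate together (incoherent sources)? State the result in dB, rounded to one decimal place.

Incoherent sources combine by intensity addition: L_total = 10·log₁₀(Σ 10^(L_i/10)).
Σ 10^(L/10) = 10^(89/10) + 10^(101/10) + 10^(94/10) = 1.590e+10.
L_total = 10·log₁₀(1.590e+10) = 102.01 dB.

102.0 dB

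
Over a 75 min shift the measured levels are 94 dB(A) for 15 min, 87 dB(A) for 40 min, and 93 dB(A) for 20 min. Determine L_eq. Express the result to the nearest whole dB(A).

L_eq = 10·log₁₀[(1/T)·Σ tᵢ·10^(Lᵢ/10)] with T = 75 min.
Σ tᵢ·10^(Lᵢ/10) = 15·10^(94/10) + 40·10^(87/10) + 20·10^(93/10) = 9.763e+10.
L_eq = 10·log₁₀(9.763e+10/75) = 91.15 dB(A).

91 dB(A)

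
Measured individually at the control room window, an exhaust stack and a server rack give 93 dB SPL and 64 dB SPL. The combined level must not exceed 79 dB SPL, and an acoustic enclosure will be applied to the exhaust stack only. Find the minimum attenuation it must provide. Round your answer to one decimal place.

Fixed contribution from the other source: Σ 10^(L/10) = 10^(64/10) = 2.512e+06 (64.00 dB SPL).
To meet 79 dB SPL overall, the treated exhaust stack may contribute at most 10^(79/10) − 2.512e+06 = 7.692e+07, i.e. 78.86 dB SPL.
Required insertion loss = 93 − 78.86 = 14.14 dB.

14.1 dB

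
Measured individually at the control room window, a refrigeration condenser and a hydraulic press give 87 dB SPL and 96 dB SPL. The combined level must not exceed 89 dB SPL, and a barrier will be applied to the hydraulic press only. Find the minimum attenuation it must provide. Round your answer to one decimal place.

Everything except the hydraulic press sums to 10^(87/10) = 5.012e+08 in linear terms, 87.00 dB SPL.
To meet 89 dB SPL overall, the treated hydraulic press may contribute at most 10^(89/10) − 5.012e+08 = 2.931e+08, i.e. 84.67 dB SPL.
Required insertion loss = 96 − 84.67 = 11.33 dB.

11.3 dB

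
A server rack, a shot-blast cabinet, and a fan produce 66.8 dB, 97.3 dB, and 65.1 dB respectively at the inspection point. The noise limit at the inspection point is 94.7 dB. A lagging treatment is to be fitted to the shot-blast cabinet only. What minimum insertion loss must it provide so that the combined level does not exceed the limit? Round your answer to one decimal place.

2.6 dB

The untreated sources together contribute 10^(66.8/10) + 10^(65.1/10) = 8.022e+06, i.e. 69.04 dB.
The limit corresponds to 10^(94.7/10) = 2.951e+09; subtracting the fixed part leaves 2.943e+09 for the shot-blast cabinet, i.e. 94.69 dB.
Required insertion loss = 97.3 − 94.69 = 2.61 dB.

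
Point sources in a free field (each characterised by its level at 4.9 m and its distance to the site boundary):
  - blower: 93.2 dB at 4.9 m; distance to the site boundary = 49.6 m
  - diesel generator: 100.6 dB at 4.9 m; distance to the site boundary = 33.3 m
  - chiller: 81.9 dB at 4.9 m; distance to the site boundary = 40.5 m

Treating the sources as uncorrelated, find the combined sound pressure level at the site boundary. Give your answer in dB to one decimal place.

Propagate each source to the receiver with L = L_ref − 20·log₁₀(r/r_ref), then add intensities.
blower: 93.2 − 20·log₁₀(49.6/4.9) = 93.2 − 20.11 = 73.09 dB.
diesel generator: 100.6 − 20·log₁₀(33.3/4.9) = 100.6 − 16.64 = 83.96 dB.
chiller: 81.9 − 20·log₁₀(40.5/4.9) = 81.9 − 18.35 = 63.55 dB.
Σ 10^(L/10) = 2.713e+08 → L_total = 10·log₁₀(2.713e+08) = 84.33 dB.

84.3 dB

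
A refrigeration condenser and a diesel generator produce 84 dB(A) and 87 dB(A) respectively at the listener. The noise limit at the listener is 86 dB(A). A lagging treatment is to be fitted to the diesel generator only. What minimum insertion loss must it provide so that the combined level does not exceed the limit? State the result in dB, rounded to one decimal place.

Everything except the diesel generator sums to 10^(84/10) = 2.512e+08 in linear terms, 84.00 dB(A).
The limit corresponds to 10^(86/10) = 3.981e+08; subtracting the fixed part leaves 1.469e+08 for the diesel generator, i.e. 81.67 dB(A).
So the diesel generator must be reduced from 87 to 81.67 dB(A): IL = 5.33 dB.

5.3 dB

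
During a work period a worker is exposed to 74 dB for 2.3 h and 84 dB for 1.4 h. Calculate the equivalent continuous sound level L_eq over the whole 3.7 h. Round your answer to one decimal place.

The energy average is taken in the linear domain: L_eq = 10·log₁₀[(Σ tᵢ·10^(Lᵢ/10))/T], T = 3.7 h.
Σ tᵢ·10^(Lᵢ/10) = 2.3·10^(74/10) + 1.4·10^(84/10) = 4.094e+08.
L_eq = 10·log₁₀(4.094e+08/3.7) = 80.44 dB.

80.4 dB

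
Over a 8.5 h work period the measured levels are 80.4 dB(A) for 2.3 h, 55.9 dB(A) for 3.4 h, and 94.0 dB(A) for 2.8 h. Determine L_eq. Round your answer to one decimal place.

89.3 dB(A)

Weight each interval's intensity by its duration and average over T = 8.5 h:
Σ tᵢ·10^(Lᵢ/10) = 2.3·10^(80.4/10) + 3.4·10^(55.9/10) + 2.8·10^(94.0/10) = 7.287e+09.
L_eq = 10·log₁₀(7.287e+09/8.5) = 89.33 dB(A).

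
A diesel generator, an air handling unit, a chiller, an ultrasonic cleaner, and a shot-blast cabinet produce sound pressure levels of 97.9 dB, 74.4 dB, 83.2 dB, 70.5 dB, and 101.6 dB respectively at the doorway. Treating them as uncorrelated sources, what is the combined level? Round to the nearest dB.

103 dB

Incoherent sources combine by intensity addition: L_total = 10·log₁₀(Σ 10^(L_i/10)).
Σ 10^(L/10) = 10^(97.9/10) + 10^(74.4/10) + 10^(83.2/10) + 10^(70.5/10) + 10^(101.6/10) = 2.087e+10.
L_total = 10·log₁₀(2.087e+10) = 103.19 dB.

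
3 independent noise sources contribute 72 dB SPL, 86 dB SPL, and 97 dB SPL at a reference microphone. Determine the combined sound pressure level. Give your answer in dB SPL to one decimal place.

97.3 dB SPL

For uncorrelated sources the intensities add, so convert each level to linear form, sum, and take 10·log₁₀ of the total.
Σ 10^(L/10) = 10^(72/10) + 10^(86/10) + 10^(97/10) = 5.426e+09.
L_total = 10·log₁₀(5.426e+09) = 97.34 dB SPL.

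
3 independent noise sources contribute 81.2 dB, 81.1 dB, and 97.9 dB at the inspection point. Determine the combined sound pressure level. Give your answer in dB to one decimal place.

98.1 dB

Incoherent sources combine by intensity addition: L_total = 10·log₁₀(Σ 10^(L_i/10)).
Σ 10^(L/10) = 10^(81.2/10) + 10^(81.1/10) + 10^(97.9/10) = 6.427e+09.
L_total = 10·log₁₀(6.427e+09) = 98.08 dB.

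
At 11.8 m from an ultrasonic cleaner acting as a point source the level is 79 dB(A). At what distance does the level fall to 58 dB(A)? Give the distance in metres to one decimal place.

132.4 m

For a point source L₁ − L₂ = 20·log₁₀(r₂/r₁), so r₂ = r₁·10^((L₁−L₂)/20).
r₂ = 11.8·10^((79−58)/20) = 11.8·10^(21.0/20) = 132.40 m.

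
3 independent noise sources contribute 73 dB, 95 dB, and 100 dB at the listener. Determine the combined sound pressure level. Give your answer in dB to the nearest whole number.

For uncorrelated sources the intensities add, so convert each level to linear form, sum, and take 10·log₁₀ of the total.
Σ 10^(L/10) = 10^(73/10) + 10^(95/10) + 10^(100/10) = 1.318e+10.
L_total = 10·log₁₀(1.318e+10) = 101.20 dB.

101 dB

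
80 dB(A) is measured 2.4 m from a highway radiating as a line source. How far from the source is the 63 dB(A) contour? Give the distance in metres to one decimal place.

Line-source spreading drops the level by 10·log₁₀(r₂/r₁); inverting, r₂/r₁ = 10^(ΔL/10).
r₂ = 2.4·10^((80−63)/10) = 2.4·10^(17.0/10) = 120.28 m.

120.3 m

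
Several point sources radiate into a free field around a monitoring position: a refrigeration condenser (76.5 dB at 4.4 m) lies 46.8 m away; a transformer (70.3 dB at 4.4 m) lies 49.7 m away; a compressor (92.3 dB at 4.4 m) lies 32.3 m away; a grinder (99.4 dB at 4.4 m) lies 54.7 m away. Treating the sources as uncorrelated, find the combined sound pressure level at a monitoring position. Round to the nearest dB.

79 dB

Propagate each source to the receiver with L = L_ref − 20·log₁₀(r/r_ref), then add intensities.
refrigeration condenser: 76.5 − 20·log₁₀(46.8/4.4) = 76.5 − 20.54 = 55.96 dB.
transformer: 70.3 − 20·log₁₀(49.7/4.4) = 70.3 − 21.06 = 49.24 dB.
compressor: 92.3 − 20·log₁₀(32.3/4.4) = 92.3 − 17.31 = 74.99 dB.
grinder: 99.4 − 20·log₁₀(54.7/4.4) = 99.4 − 21.89 = 77.51 dB.
Σ 10^(L/10) = 8.835e+07 → L_total = 10·log₁₀(8.835e+07) = 79.46 dB.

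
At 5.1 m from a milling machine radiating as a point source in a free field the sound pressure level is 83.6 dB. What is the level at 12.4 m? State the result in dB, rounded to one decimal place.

For a point source, L₂ = L₁ − 20·log₁₀(r₂/r₁).
L₂ = 83.6 − 20·log₁₀(12.4/5.1) = 83.6 − 7.717 = 75.88 dB.

75.9 dB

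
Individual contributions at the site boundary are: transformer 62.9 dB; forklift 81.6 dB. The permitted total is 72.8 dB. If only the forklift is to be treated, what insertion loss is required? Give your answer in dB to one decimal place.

Everything except the forklift sums to 10^(62.9/10) = 1.950e+06 in linear terms, 62.90 dB.
The limit corresponds to 10^(72.8/10) = 1.905e+07; subtracting the fixed part leaves 1.710e+07 for the forklift, i.e. 72.33 dB.
So the forklift must be reduced from 81.6 to 72.33 dB: IL = 9.27 dB.

9.3 dB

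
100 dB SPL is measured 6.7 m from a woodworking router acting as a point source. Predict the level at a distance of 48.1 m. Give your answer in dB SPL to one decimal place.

For a point source, L₂ = L₁ − 20·log₁₀(r₂/r₁).
L₂ = 100 − 20·log₁₀(48.1/6.7) = 100 − 17.121 = 82.88 dB SPL.

82.9 dB SPL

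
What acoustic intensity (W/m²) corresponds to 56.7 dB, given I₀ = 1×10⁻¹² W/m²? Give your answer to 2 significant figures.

4.7e-07 W/m²

I = I₀·10^(L/10) = 10⁻¹² × 10^(56.7/10) = 10^(-6.330).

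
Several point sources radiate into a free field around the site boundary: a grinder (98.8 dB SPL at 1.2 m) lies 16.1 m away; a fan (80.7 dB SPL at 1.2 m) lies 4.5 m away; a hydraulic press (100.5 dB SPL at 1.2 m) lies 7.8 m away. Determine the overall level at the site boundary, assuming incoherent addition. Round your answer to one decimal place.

85.0 dB SPL

First find each source's level at the receiver (point-source: −20·log₁₀(r/r_ref)), then combine on an intensity basis.
grinder: 98.8 − 20·log₁₀(16.1/1.2) = 98.8 − 22.55 = 76.25 dB SPL.
fan: 80.7 − 20·log₁₀(4.5/1.2) = 80.7 − 11.48 = 69.22 dB SPL.
hydraulic press: 100.5 − 20·log₁₀(7.8/1.2) = 100.5 − 16.26 = 84.24 dB SPL.
Σ 10^(L/10) = 3.161e+08 → L_total = 10·log₁₀(3.161e+08) = 85.00 dB SPL.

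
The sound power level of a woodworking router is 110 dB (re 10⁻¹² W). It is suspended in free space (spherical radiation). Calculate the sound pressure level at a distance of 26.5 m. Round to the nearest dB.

71 dB

The power spreads over a sphere of area 4π·r², so L_p = L_w − 10·log₁₀(4π·r²).
4π·r² = 8825 m², 10·log₁₀ of that is 39.457 dB.
L_p = 110 − 39.457 = 70.54 dB.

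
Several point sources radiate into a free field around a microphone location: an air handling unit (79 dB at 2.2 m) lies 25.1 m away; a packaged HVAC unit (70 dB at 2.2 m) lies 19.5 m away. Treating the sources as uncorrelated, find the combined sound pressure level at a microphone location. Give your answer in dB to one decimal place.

58.7 dB

Apply inverse-square spreading to bring every level to the receiver, then sum 10^(L/10).
air handling unit: 79 − 20·log₁₀(25.1/2.2) = 79 − 21.15 = 57.85 dB.
packaged HVAC unit: 70 − 20·log₁₀(19.5/2.2) = 70 − 18.95 = 51.05 dB.
Σ 10^(L/10) = 7.375e+05 → L_total = 10·log₁₀(7.375e+05) = 58.68 dB.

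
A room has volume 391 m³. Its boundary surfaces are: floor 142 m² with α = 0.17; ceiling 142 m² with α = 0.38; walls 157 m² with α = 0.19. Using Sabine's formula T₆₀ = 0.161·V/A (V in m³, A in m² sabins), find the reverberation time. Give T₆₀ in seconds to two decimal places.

0.58 s

Total absorption A = 142·0.17 + 142·0.38 + 157·0.19 = 107.93 m² sabins.
T₆₀ = 0.161 × 391 / 107.93 = 0.583 s.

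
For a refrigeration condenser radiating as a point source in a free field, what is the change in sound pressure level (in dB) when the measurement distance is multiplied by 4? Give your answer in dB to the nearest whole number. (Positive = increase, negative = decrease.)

With spherical spreading the level changes by −20·log₁₀(r₂/r₁).
ΔL = −20·log₁₀(4) = -12.04 dB.

-12 dB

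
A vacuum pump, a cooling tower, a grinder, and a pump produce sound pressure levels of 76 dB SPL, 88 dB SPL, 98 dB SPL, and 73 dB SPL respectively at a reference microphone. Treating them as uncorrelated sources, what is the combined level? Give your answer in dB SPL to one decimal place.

Incoherent sources combine by intensity addition: L_total = 10·log₁₀(Σ 10^(L_i/10)).
Σ 10^(L/10) = 10^(76/10) + 10^(88/10) + 10^(98/10) + 10^(73/10) = 7.000e+09.
L_total = 10·log₁₀(7.000e+09) = 98.45 dB SPL.

98.5 dB SPL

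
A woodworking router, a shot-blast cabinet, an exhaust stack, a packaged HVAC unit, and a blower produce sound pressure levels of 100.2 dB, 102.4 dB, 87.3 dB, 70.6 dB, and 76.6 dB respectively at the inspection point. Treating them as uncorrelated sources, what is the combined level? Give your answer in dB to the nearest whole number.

Incoherent sources combine by intensity addition: L_total = 10·log₁₀(Σ 10^(L_i/10)).
Σ 10^(L/10) = 10^(100.2/10) + 10^(102.4/10) + 10^(87.3/10) + 10^(70.6/10) + 10^(76.6/10) = 2.844e+10.
L_total = 10·log₁₀(2.844e+10) = 104.54 dB.

105 dB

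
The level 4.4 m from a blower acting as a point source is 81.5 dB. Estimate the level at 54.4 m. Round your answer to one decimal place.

For a point source, L₂ = L₁ − 20·log₁₀(r₂/r₁).
L₂ = 81.5 − 20·log₁₀(54.4/4.4) = 81.5 − 21.843 = 59.66 dB.

59.7 dB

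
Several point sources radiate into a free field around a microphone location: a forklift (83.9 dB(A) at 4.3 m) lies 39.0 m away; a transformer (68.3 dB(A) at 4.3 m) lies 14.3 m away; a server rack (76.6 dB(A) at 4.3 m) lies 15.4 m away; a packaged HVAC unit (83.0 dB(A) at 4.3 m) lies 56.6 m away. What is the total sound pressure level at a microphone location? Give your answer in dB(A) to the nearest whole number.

Propagate each source to the receiver with L = L_ref − 20·log₁₀(r/r_ref), then add intensities.
forklift: 83.9 − 20·log₁₀(39.0/4.3) = 83.9 − 19.15 = 64.75 dB(A).
transformer: 68.3 − 20·log₁₀(14.3/4.3) = 68.3 − 10.44 = 57.86 dB(A).
server rack: 76.6 − 20·log₁₀(15.4/4.3) = 76.6 − 11.08 = 65.52 dB(A).
packaged HVAC unit: 83.0 − 20·log₁₀(56.6/4.3) = 83.0 − 22.39 = 60.61 dB(A).
Σ 10^(L/10) = 8.311e+06 → L_total = 10·log₁₀(8.311e+06) = 69.20 dB(A).

69 dB(A)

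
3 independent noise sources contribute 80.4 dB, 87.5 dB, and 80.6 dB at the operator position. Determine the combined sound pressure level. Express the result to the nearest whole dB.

89 dB

Incoherent sources combine by intensity addition: L_total = 10·log₁₀(Σ 10^(L_i/10)).
Σ 10^(L/10) = 10^(80.4/10) + 10^(87.5/10) + 10^(80.6/10) = 7.868e+08.
L_total = 10·log₁₀(7.868e+08) = 88.96 dB.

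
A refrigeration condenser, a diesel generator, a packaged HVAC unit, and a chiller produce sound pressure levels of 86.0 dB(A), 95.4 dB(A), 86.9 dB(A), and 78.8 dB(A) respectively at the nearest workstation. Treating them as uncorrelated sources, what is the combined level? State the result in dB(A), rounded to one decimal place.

For uncorrelated sources the intensities add, so convert each level to linear form, sum, and take 10·log₁₀ of the total.
Σ 10^(L/10) = 10^(86.0/10) + 10^(95.4/10) + 10^(86.9/10) + 10^(78.8/10) = 4.431e+09.
L_total = 10·log₁₀(4.431e+09) = 96.47 dB(A).

96.5 dB(A)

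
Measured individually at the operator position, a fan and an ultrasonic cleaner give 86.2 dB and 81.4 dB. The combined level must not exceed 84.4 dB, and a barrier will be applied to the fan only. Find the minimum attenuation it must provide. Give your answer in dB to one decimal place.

Fixed contribution from the other source: Σ 10^(L/10) = 10^(81.4/10) = 1.380e+08 (81.40 dB).
To meet 84.4 dB overall, the treated fan may contribute at most 10^(84.4/10) − 1.380e+08 = 1.374e+08, i.e. 81.38 dB.
Required insertion loss = 86.2 − 81.38 = 4.82 dB.

4.8 dB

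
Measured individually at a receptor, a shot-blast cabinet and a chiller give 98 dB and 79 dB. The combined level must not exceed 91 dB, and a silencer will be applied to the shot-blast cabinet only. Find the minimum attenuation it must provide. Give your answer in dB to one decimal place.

7.3 dB

Fixed contribution from the other source: Σ 10^(L/10) = 10^(79/10) = 7.943e+07 (79.00 dB).
To meet 91 dB overall, the treated shot-blast cabinet may contribute at most 10^(91/10) − 7.943e+07 = 1.179e+09, i.e. 90.72 dB.
So the shot-blast cabinet must be reduced from 98 to 90.72 dB: IL = 7.28 dB.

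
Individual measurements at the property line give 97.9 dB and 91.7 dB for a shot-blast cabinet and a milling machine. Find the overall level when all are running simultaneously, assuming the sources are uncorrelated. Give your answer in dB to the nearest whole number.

99 dB

For uncorrelated sources the intensities add, so convert each level to linear form, sum, and take 10·log₁₀ of the total.
Σ 10^(L/10) = 10^(97.9/10) + 10^(91.7/10) = 7.645e+09.
L_total = 10·log₁₀(7.645e+09) = 98.83 dB.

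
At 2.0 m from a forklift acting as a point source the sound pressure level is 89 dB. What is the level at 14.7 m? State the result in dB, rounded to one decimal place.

71.7 dB

Point-source attenuation: ΔL = 20·log₁₀(r₂/r₁) = 20·log₁₀(14.7/2.0) = 17.326 dB.
L₂ = 89 − 20·log₁₀(14.7/2.0) = 89 − 17.326 = 71.67 dB.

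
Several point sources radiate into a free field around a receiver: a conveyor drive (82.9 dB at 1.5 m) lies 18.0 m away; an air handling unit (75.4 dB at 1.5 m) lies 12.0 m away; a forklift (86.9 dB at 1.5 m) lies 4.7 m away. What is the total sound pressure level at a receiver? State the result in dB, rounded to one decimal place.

Apply inverse-square spreading to bring every level to the receiver, then sum 10^(L/10).
conveyor drive: 82.9 − 20·log₁₀(18.0/1.5) = 82.9 − 21.58 = 61.32 dB.
air handling unit: 75.4 − 20·log₁₀(12.0/1.5) = 75.4 − 18.06 = 57.34 dB.
forklift: 86.9 − 20·log₁₀(4.7/1.5) = 86.9 − 9.92 = 76.98 dB.
Σ 10^(L/10) = 5.178e+07 → L_total = 10·log₁₀(5.178e+07) = 77.14 dB.

77.1 dB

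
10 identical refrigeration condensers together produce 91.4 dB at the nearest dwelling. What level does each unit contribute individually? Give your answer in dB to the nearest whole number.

81 dB

For N identical incoherent sources L_total = L₁ + 10·log₁₀ N, so L₁ = 91.4 − 10·log₁₀(10) = 91.4 − 10.000.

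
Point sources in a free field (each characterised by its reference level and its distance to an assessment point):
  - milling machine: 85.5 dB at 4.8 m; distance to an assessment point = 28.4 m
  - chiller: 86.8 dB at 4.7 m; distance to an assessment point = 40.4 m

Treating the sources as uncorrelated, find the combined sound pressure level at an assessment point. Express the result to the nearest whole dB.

72 dB

Apply inverse-square spreading to bring every level to the receiver, then sum 10^(L/10).
milling machine: 85.5 − 20·log₁₀(28.4/4.8) = 85.5 − 15.44 = 70.06 dB.
chiller: 86.8 − 20·log₁₀(40.4/4.7) = 86.8 − 18.69 = 68.11 dB.
Σ 10^(L/10) = 1.661e+07 → L_total = 10·log₁₀(1.661e+07) = 72.20 dB.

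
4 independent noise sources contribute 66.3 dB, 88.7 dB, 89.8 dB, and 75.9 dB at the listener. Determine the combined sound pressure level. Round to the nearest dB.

92 dB

For uncorrelated sources the intensities add, so convert each level to linear form, sum, and take 10·log₁₀ of the total.
Σ 10^(L/10) = 10^(66.3/10) + 10^(88.7/10) + 10^(89.8/10) + 10^(75.9/10) = 1.739e+09.
L_total = 10·log₁₀(1.739e+09) = 92.40 dB.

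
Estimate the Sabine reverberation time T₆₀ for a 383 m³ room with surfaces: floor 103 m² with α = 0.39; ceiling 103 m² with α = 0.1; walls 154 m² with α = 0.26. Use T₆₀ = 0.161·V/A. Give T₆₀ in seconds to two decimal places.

A = Σ Sᵢαᵢ = 103·0.39 + 103·0.1 + 154·0.26 = 90.51 m².
T₆₀ = 0.161 × 383 / 90.51 = 0.681 s.

0.68 s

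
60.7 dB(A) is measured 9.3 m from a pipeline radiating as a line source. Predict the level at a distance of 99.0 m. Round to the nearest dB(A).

50 dB(A)

Line-source attenuation: ΔL = 10·log₁₀(r₂/r₁) = 10·log₁₀(99.0/9.3) = 10.272 dB.
L₂ = 60.7 − 10·log₁₀(99.0/9.3) = 60.7 − 10.272 = 50.43 dB(A).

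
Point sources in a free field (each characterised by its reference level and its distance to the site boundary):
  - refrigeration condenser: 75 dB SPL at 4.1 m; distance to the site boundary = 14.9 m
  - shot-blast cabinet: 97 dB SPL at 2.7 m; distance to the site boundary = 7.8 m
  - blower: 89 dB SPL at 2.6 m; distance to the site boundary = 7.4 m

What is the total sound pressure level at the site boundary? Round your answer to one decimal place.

88.5 dB SPL

Propagate each source to the receiver with L = L_ref − 20·log₁₀(r/r_ref), then add intensities.
refrigeration condenser: 75 − 20·log₁₀(14.9/4.1) = 75 − 11.21 = 63.79 dB SPL.
shot-blast cabinet: 97 − 20·log₁₀(7.8/2.7) = 97 − 9.21 = 87.79 dB SPL.
blower: 89 − 20·log₁₀(7.4/2.6) = 89 − 9.09 = 79.91 dB SPL.
Σ 10^(L/10) = 7.010e+08 → L_total = 10·log₁₀(7.010e+08) = 88.46 dB SPL.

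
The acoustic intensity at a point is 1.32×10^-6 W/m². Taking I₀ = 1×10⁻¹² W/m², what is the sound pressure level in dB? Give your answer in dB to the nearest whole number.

L = 10·log₁₀(I/I₀) = 10·log₁₀(1.32×10^-6/10⁻¹²) = 10·log₁₀(1.32×10^6).
L = 10·(0.1206 + 6) = 61.21 dB.

61 dB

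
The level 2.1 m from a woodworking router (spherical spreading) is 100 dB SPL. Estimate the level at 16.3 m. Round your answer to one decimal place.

82.2 dB SPL

For a point source, L₂ = L₁ − 20·log₁₀(r₂/r₁).
L₂ = 100 − 20·log₁₀(16.3/2.1) = 100 − 17.799 = 82.20 dB SPL.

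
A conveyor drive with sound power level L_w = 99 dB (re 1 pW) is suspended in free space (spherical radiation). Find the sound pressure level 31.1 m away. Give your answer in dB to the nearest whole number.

L_p = L_w − 10·log₁₀(4π·r²) with r = 31.1 m.
4π·r² = 1.215e+04 m², 10·log₁₀ of that is 40.847 dB.
L_p = 99 − 40.847 = 58.15 dB.

58 dB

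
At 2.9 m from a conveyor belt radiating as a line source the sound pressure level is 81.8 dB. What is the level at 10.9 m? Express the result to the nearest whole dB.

76 dB

Cylindrical spreading from a line source gives a 10·log₁₀(r₂/r₁) drop.
L₂ = 81.8 − 10·log₁₀(10.9/2.9) = 81.8 − 5.750 = 76.05 dB.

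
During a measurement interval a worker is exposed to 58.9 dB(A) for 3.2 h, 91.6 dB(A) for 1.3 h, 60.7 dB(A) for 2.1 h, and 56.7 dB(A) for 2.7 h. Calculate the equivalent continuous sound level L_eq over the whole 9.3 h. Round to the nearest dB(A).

L_eq = 10·log₁₀[(1/T)·Σ tᵢ·10^(Lᵢ/10)] with T = 9.3 h.
Σ tᵢ·10^(Lᵢ/10) = 3.2·10^(58.9/10) + 1.3·10^(91.6/10) + 2.1·10^(60.7/10) + 2.7·10^(56.7/10) = 1.885e+09.
L_eq = 10·log₁₀(1.885e+09/9.3) = 83.07 dB(A).

83 dB(A)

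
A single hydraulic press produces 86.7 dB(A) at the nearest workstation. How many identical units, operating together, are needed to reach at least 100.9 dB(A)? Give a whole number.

27

Need L₁ + 10·log₁₀ N ≥ 100.9, i.e. log₁₀ N ≥ 1.42.
N ≥ 10^(14.2/10) = 26.303, so N = 27.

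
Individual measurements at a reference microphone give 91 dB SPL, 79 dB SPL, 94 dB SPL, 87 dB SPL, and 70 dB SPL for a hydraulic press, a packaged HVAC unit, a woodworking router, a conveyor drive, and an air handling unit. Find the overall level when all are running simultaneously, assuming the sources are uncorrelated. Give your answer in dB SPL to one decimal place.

For uncorrelated sources the intensities add, so convert each level to linear form, sum, and take 10·log₁₀ of the total.
Σ 10^(L/10) = 10^(91/10) + 10^(79/10) + 10^(94/10) + 10^(87/10) + 10^(70/10) = 4.361e+09.
L_total = 10·log₁₀(4.361e+09) = 96.40 dB SPL.

96.4 dB SPL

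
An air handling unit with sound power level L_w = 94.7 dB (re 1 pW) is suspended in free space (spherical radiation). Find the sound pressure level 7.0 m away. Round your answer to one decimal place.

66.8 dB

The power spreads over a sphere of area 4π·r², so L_p = L_w − 10·log₁₀(4π·r²).
4π·r² = 615.8 m², 10·log₁₀ of that is 27.894 dB.
L_p = 94.7 − 27.894 = 66.81 dB.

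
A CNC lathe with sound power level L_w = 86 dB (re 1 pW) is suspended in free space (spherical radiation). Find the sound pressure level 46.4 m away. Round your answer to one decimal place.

Free-field spherical radiation: L_p = L_w − 10·log₁₀(4π·r²), r = 46.4 m.
4π·r² = 2.705e+04 m², 10·log₁₀ of that is 44.322 dB.
L_p = 86 − 44.322 = 41.68 dB.

41.7 dB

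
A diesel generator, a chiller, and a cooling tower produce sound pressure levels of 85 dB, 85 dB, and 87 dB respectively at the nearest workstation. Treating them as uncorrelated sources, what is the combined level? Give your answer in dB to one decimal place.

90.5 dB

For uncorrelated sources the intensities add, so convert each level to linear form, sum, and take 10·log₁₀ of the total.
Σ 10^(L/10) = 10^(85/10) + 10^(85/10) + 10^(87/10) = 1.134e+09.
L_total = 10·log₁₀(1.134e+09) = 90.54 dB.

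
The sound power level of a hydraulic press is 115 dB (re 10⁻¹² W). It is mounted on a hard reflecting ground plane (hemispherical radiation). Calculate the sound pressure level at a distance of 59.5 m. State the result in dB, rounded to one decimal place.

71.5 dB

Free-field hemispherical radiation: L_p = L_w − 10·log₁₀(2π·r²), r = 59.5 m.
2π·r² = 2.224e+04 m², 10·log₁₀ of that is 43.472 dB.
L_p = 115 − 43.472 = 71.53 dB.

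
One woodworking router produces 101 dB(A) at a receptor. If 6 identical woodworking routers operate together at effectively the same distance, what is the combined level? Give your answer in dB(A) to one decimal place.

L_total = L₁ + 10·log₁₀ N for N identical incoherent sources.
L_total = 101 + 10·log₁₀(6) = 101 + 7.782 = 108.78 dB(A).

108.8 dB(A)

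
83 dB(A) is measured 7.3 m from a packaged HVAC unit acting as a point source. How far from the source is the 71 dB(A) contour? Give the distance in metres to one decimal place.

29.1 m

The 12.0 dB drop corresponds to a distance ratio of 10^(12.0/20) for a point source.
r₂ = 7.3·10^((83−71)/20) = 7.3·10^(12.0/20) = 29.06 m.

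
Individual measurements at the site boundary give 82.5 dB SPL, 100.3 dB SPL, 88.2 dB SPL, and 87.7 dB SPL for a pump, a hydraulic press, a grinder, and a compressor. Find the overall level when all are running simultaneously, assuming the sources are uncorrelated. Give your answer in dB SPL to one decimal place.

Incoherent sources combine by intensity addition: L_total = 10·log₁₀(Σ 10^(L_i/10)).
Σ 10^(L/10) = 10^(82.5/10) + 10^(100.3/10) + 10^(88.2/10) + 10^(87.7/10) = 1.214e+10.
L_total = 10·log₁₀(1.214e+10) = 100.84 dB SPL.

100.8 dB SPL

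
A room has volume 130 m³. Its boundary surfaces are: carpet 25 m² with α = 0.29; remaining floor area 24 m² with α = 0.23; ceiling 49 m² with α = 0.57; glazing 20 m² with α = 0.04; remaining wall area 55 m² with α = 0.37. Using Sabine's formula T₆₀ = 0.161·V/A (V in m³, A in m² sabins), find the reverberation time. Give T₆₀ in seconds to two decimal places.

0.34 s

Summing Sᵢαᵢ: 25·0.29 + 24·0.23 + 49·0.57 + 20·0.04 + 55·0.37 = 61.85 m².
T₆₀ = 0.161·V/A = 0.161·130/61.85 = 0.338 s.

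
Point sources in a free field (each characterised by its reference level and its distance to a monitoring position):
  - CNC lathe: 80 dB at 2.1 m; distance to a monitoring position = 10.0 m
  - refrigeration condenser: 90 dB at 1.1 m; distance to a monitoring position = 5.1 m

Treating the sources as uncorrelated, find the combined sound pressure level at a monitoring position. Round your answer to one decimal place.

Propagate each source to the receiver with L = L_ref − 20·log₁₀(r/r_ref), then add intensities.
CNC lathe: 80 − 20·log₁₀(10.0/2.1) = 80 − 13.56 = 66.44 dB.
refrigeration condenser: 90 − 20·log₁₀(5.1/1.1) = 90 − 13.32 = 76.68 dB.
Σ 10^(L/10) = 5.093e+07 → L_total = 10·log₁₀(5.093e+07) = 77.07 dB.

77.1 dB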